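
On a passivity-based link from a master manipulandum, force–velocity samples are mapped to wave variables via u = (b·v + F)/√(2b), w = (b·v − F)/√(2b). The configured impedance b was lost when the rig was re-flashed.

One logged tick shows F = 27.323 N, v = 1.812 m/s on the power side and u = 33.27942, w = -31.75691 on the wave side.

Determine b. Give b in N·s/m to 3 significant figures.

u + w = 1.5225;  u + w = √(2b)·v, so √(2b) = 1.5225/1.812 = 0.8402.
b = (√(2b))²/2 = 0.7060/2 = 0.3530.
(Check via u − w = 2F/√(2b): u − w = 65.0363, 2F/√(2b) = 65.0364.)

b = 0.353 N·s/m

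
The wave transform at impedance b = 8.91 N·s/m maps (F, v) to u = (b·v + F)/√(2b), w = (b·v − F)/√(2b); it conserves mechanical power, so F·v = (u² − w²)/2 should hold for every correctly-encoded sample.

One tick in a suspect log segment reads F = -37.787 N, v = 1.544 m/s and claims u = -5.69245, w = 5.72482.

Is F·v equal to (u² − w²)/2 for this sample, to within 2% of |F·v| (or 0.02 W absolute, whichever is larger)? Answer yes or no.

no

F·v = (-37.787)×1.544 = -58.3431 W.
(u² − w²)/2 = (32.4040 − 32.7736)/2 = -0.1848 W.
|Δ| = 58.1583;  2% of max(1, |F·v|) = 1.1669.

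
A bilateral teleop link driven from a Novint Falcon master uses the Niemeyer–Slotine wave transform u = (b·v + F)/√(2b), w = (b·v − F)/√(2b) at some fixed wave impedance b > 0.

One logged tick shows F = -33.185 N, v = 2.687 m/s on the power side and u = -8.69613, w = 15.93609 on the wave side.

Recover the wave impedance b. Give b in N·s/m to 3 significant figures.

b = 3.63 N·s/m

u + w = 7.2400;  u + w = √(2b)·v, so √(2b) = 7.2400/2.687 = 2.6944.
b = (√(2b))²/2 = 7.2600/2 = 3.6300.
(Check via u − w = 2F/√(2b): u − w = -24.6322, 2F/√(2b) = -24.6322.)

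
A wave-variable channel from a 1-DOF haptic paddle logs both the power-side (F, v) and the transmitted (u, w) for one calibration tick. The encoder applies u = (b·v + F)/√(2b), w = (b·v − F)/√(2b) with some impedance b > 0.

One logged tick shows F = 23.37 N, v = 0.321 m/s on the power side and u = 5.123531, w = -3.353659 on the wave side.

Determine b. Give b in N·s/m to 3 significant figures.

u + w = 1.769872;  u + w = √(2b)·v, so √(2b) = 1.769872/0.321 = 5.513620.
b = (√(2b))²/2 = 30.400005/2 = 15.200002.
(Check via u − w = 2F/√(2b): u − w = 8.477190, 2F/√(2b) = 8.477189.)

b = 15.2 N·s/m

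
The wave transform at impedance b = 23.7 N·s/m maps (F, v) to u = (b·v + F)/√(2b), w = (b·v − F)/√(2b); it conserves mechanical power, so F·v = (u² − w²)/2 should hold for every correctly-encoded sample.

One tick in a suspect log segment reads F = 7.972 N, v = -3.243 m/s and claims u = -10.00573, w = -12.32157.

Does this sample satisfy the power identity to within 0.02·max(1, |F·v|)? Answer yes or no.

yes

F·v = 7.972×(-3.243) = -25.8532 W.
(u² − w²)/2 = (100.1146 − 151.8211)/2 = -25.8532 W.
|Δ| = 0.0000;  2% of max(1, |F·v|) = 0.5171.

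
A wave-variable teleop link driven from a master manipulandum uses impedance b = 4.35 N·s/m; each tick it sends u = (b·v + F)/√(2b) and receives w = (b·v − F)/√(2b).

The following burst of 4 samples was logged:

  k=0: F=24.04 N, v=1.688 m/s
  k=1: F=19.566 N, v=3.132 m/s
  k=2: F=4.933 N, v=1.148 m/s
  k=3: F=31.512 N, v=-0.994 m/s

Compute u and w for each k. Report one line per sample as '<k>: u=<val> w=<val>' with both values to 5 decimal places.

k=0: b·v=4.35×1.688=7.34280; √(2b)=2.94958; u=(7.34280+24.04)/2.94958=10.63977, w=(7.34280−24.04)/2.94958=-5.66088
k=1: b·v=4.35×3.132=13.62420; √(2b)=2.94958; u=(13.62420+19.566)/2.94958=11.25253, w=(13.62420−19.566)/2.94958=-2.01446
k=2: b·v=4.35×1.148=4.99380; √(2b)=2.94958; u=(4.99380+4.933)/2.94958=3.36550, w=(4.99380−4.933)/2.94958=0.02061
k=3: b·v=4.35×(-0.994)=-4.32390; √(2b)=2.94958; u=(-4.32390+31.512)/2.94958=9.21763, w=(-4.32390−31.512)/2.94958=-12.14951

0: u=10.63977 w=-5.66088
1: u=11.25253 w=-2.01446
2: u=3.36550 w=0.02061
3: u=9.21763 w=-12.14951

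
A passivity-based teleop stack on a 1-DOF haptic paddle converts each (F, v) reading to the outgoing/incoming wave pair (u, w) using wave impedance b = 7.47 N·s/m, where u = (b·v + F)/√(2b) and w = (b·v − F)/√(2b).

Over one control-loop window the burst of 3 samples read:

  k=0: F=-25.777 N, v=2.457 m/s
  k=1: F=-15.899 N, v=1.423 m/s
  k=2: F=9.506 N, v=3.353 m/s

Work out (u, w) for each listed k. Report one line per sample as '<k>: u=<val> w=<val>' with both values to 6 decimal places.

0: u=-1.920509 w=11.417379
1: u=-1.363228 w=6.863450
2: u=8.939420 w=4.020695

k=0: b·v=7.47×2.457=18.353790; √(2b)=3.865230; u=(18.353790+(-25.777))/3.865230=-1.920509, w=(18.353790−(-25.777))/3.865230=11.417379
k=1: b·v=7.47×1.423=10.629810; √(2b)=3.865230; u=(10.629810+(-15.899))/3.865230=-1.363228, w=(10.629810−(-15.899))/3.865230=6.863450
k=2: b·v=7.47×3.353=25.046910; √(2b)=3.865230; u=(25.046910+9.506)/3.865230=8.939420, w=(25.046910−9.506)/3.865230=4.020695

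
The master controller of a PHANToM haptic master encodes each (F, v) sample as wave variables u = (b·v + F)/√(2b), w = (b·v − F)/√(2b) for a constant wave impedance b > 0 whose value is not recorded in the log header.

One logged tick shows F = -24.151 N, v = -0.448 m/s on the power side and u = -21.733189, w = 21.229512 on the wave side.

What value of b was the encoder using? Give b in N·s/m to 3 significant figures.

b = 0.632 N·s/m

u + w = -0.503677;  u + w = √(2b)·v, so √(2b) = -0.503677/(-0.448) = 1.124279.
b = (√(2b))²/2 = 1.264003/2 = 0.632002.
(Check via u − w = 2F/√(2b): u − w = -42.962701, 2F/√(2b) = -42.962645.)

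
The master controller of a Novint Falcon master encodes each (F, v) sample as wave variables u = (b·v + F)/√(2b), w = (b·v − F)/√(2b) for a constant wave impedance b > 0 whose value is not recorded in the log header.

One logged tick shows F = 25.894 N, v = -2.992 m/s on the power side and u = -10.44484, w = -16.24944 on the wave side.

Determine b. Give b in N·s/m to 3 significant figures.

u + w = -26.6943;  u + w = √(2b)·v, so √(2b) = -26.6943/(-2.992) = 8.9219.
b = (√(2b))²/2 = 79.6000/2 = 39.8000.
(Check via u − w = 2F/√(2b): u − w = 5.8046, 2F/√(2b) = 5.8046.)

b = 39.8 N·s/m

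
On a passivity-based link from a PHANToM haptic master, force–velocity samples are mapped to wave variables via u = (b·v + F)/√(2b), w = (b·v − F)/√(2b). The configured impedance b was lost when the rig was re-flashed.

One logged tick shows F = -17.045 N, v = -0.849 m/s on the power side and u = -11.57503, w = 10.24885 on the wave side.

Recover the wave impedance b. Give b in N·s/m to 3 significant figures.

u + w = -1.3262;  u + w = √(2b)·v, so √(2b) = -1.3262/(-0.849) = 1.5620.
b = (√(2b))²/2 = 2.4400/2 = 1.2200.
(Check via u − w = 2F/√(2b): u − w = -21.8239, 2F/√(2b) = -21.8239.)

b = 1.22 N·s/m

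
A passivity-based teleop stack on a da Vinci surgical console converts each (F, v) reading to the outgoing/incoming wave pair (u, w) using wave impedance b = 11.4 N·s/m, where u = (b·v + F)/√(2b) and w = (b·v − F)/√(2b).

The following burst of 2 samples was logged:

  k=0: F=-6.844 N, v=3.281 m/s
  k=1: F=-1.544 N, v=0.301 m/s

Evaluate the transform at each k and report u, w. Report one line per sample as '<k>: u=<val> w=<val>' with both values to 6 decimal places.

k=0: b·v=11.4×3.281=37.403400; √(2b)=4.774935; u=(37.403400+(-6.844))/4.774935=6.399962, w=(37.403400−(-6.844))/4.774935=9.266598
k=1: b·v=11.4×0.301=3.431400; √(2b)=4.774935; u=(3.431400+(-1.544))/4.774935=0.395272, w=(3.431400−(-1.544))/4.774935=1.041983

0: u=6.399962 w=9.266598
1: u=0.395272 w=1.041983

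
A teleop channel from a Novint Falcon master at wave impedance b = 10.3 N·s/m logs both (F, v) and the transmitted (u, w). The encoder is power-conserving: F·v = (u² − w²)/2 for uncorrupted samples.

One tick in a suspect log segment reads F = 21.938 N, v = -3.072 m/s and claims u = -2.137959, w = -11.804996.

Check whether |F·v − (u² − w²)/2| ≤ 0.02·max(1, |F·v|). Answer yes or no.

F·v = 21.938×(-3.072) = -67.393536 W.
(u² − w²)/2 = (4.570869 − 139.357931)/2 = -67.393531 W.
|Δ| = 0.000005;  2% of max(1, |F·v|) = 1.347871.

yes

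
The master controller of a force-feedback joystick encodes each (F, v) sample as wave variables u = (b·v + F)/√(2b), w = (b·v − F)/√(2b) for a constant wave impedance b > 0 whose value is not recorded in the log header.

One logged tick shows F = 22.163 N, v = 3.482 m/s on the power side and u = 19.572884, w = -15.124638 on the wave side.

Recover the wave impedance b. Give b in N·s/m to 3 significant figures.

u + w = 4.448246;  u + w = √(2b)·v, so √(2b) = 4.448246/3.482 = 1.277497.
b = (√(2b))²/2 = 1.632000/2 = 0.816000.
(Check via u − w = 2F/√(2b): u − w = 34.697522, 2F/√(2b) = 34.697526.)

b = 0.816 N·s/m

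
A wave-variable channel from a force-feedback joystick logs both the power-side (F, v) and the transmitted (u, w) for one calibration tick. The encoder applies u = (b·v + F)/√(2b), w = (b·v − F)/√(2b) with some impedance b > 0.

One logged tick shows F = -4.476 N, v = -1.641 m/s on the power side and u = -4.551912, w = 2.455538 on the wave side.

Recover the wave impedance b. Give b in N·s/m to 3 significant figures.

u + w = -2.096374;  u + w = √(2b)·v, so √(2b) = -2.096374/(-1.641) = 1.277498.
b = (√(2b))²/2 = 1.632001/2 = 0.816000.
(Check via u − w = 2F/√(2b): u − w = -7.007450, 2F/√(2b) = -7.007448.)

b = 0.816 N·s/m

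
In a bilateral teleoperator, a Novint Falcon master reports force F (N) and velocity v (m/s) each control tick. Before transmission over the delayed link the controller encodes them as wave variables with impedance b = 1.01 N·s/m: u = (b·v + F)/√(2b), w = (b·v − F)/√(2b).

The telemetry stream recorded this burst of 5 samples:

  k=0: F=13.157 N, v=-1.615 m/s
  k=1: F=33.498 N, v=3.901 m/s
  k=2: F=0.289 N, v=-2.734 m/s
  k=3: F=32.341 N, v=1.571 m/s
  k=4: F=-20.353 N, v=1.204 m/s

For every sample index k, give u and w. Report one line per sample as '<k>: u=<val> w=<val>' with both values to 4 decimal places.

k=0: b·v=1.01×(-1.615)=-1.6312; √(2b)=1.4213; u=(-1.6312+13.157)/1.4213=8.1096, w=(-1.6312−13.157)/1.4213=-10.4049
k=1: b·v=1.01×3.901=3.9400; √(2b)=1.4213; u=(3.9400+33.498)/1.4213=26.3413, w=(3.9400−33.498)/1.4213=-20.7969
k=2: b·v=1.01×(-2.734)=-2.7613; √(2b)=1.4213; u=(-2.7613+0.289)/1.4213=-1.7395, w=(-2.7613−0.289)/1.4213=-2.1462
k=3: b·v=1.01×1.571=1.5867; √(2b)=1.4213; u=(1.5867+32.341)/1.4213=23.8715, w=(1.5867−32.341)/1.4213=-21.6386
k=4: b·v=1.01×1.204=1.2160; √(2b)=1.4213; u=(1.2160+(-20.353))/1.4213=-13.4647, w=(1.2160−(-20.353))/1.4213=15.1759

0: u=8.1096 w=-10.4049
1: u=26.3413 w=-20.7969
2: u=-1.7395 w=-2.1462
3: u=23.8715 w=-21.6386
4: u=-13.4647 w=15.1759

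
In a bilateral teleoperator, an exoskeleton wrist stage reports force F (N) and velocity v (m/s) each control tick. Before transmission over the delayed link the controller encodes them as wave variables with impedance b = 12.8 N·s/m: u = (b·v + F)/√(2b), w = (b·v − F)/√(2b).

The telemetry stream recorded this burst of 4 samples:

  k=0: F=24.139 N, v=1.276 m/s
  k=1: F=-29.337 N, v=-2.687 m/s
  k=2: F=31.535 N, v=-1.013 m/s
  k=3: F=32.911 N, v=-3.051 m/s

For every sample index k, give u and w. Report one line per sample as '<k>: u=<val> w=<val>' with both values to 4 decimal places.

k=0: b·v=12.8×1.276=16.3328; √(2b)=5.0596; u=(16.3328+24.139)/5.0596=7.9989, w=(16.3328−24.139)/5.0596=-1.5428
k=1: b·v=12.8×(-2.687)=-34.3936; √(2b)=5.0596; u=(-34.3936+(-29.337))/5.0596=-12.5959, w=(-34.3936−(-29.337))/5.0596=-0.9994
k=2: b·v=12.8×(-1.013)=-12.9664; √(2b)=5.0596; u=(-12.9664+31.535)/5.0596=3.6699, w=(-12.9664−31.535)/5.0596=-8.7954
k=3: b·v=12.8×(-3.051)=-39.0528; √(2b)=5.0596; u=(-39.0528+32.911)/5.0596=-1.2139, w=(-39.0528−32.911)/5.0596=-14.2231

0: u=7.9989 w=-1.5428
1: u=-12.5959 w=-0.9994
2: u=3.6699 w=-8.7954
3: u=-1.2139 w=-14.2231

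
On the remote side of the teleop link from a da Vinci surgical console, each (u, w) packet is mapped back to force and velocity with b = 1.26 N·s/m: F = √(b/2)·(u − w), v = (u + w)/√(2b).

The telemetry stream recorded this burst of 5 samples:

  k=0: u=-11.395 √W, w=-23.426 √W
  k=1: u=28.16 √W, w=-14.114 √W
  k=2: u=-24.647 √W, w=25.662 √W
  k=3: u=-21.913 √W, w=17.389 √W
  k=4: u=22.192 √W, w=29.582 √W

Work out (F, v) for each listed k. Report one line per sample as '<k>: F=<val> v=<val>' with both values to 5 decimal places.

0: F=9.54931 v=-21.93517
1: F=33.55395 v=8.84815
2: F=-39.93153 v=0.63939
3: F=-31.19500 v=-2.84985
4: F=-5.86563 v=32.61455

k=0: u−w=12.03100, u+w=-34.82100; √(b/2)=0.79373, √(2b)=1.58745; F=0.79373×12.031=9.54931, v=-34.82100/1.58745=-21.93517
k=1: u−w=42.27400, u+w=14.04600; √(b/2)=0.79373, √(2b)=1.58745; F=0.79373×42.274=33.55395, v=14.04600/1.58745=8.84815
k=2: u−w=-50.30900, u+w=1.01500; √(b/2)=0.79373, √(2b)=1.58745; F=0.79373×(-50.309)=-39.93153, v=1.01500/1.58745=0.63939
k=3: u−w=-39.30200, u+w=-4.52400; √(b/2)=0.79373, √(2b)=1.58745; F=0.79373×(-39.302)=-31.19500, v=-4.52400/1.58745=-2.84985
k=4: u−w=-7.39000, u+w=51.77400; √(b/2)=0.79373, √(2b)=1.58745; F=0.79373×(-7.39)=-5.86563, v=51.77400/1.58745=32.61455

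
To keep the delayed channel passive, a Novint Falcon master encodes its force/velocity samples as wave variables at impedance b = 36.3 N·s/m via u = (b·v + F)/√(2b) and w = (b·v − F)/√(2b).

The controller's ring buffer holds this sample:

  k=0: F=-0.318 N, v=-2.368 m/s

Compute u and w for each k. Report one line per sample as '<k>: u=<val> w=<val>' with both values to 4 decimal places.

0: u=-10.1257 w=-10.0510

k=0: b·v=36.3×(-2.368)=-85.9584; √(2b)=8.5206; u=(-85.9584+(-0.318))/8.5206=-10.1257, w=(-85.9584−(-0.318))/8.5206=-10.0510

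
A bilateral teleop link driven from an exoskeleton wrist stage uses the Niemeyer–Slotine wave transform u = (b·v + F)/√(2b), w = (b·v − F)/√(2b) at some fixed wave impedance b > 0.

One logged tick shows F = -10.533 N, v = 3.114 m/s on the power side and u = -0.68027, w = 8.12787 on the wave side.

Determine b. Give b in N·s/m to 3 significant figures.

b = 2.86 N·s/m

u + w = 7.4476;  u + w = √(2b)·v, so √(2b) = 7.4476/3.114 = 2.3917.
b = (√(2b))²/2 = 5.7200/2 = 2.8600.
(Check via u − w = 2F/√(2b): u − w = -8.8081, 2F/√(2b) = -8.8081.)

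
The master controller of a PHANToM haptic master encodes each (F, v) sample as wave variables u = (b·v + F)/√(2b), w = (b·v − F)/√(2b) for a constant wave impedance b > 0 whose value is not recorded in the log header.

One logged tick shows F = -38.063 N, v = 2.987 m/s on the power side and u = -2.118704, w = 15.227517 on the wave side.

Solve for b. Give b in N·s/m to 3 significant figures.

b = 9.63 N·s/m

u + w = 13.108813;  u + w = √(2b)·v, so √(2b) = 13.108813/2.987 = 4.388622.
b = (√(2b))²/2 = 19.260000/2 = 9.630000.
(Check via u − w = 2F/√(2b): u − w = -17.346221, 2F/√(2b) = -17.346221.)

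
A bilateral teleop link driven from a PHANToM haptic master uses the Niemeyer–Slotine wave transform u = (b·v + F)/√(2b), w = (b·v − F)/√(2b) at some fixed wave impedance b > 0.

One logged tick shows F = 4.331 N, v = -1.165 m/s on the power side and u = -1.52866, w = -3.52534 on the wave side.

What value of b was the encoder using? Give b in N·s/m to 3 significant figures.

u + w = -5.0540;  u + w = √(2b)·v, so √(2b) = -5.0540/(-1.165) = 4.3382.
b = (√(2b))²/2 = 18.8200/2 = 9.4100.
(Check via u − w = 2F/√(2b): u − w = 1.9967, 2F/√(2b) = 1.9967.)

b = 9.41 N·s/m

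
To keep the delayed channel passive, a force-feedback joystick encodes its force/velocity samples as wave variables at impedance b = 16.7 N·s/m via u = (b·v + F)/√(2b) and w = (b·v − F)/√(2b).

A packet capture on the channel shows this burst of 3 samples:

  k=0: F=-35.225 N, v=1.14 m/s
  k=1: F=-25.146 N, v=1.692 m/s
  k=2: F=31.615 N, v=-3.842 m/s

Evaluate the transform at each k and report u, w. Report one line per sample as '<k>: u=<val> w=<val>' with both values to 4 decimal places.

0: u=-2.8009 w=9.3892
1: u=0.5382 w=9.2403
2: u=-5.6316 w=-16.5724

k=0: b·v=16.7×1.14=19.0380; √(2b)=5.7793; u=(19.0380+(-35.225))/5.7793=-2.8009, w=(19.0380−(-35.225))/5.7793=9.3892
k=1: b·v=16.7×1.692=28.2564; √(2b)=5.7793; u=(28.2564+(-25.146))/5.7793=0.5382, w=(28.2564−(-25.146))/5.7793=9.2403
k=2: b·v=16.7×(-3.842)=-64.1614; √(2b)=5.7793; u=(-64.1614+31.615)/5.7793=-5.6316, w=(-64.1614−31.615)/5.7793=-16.5724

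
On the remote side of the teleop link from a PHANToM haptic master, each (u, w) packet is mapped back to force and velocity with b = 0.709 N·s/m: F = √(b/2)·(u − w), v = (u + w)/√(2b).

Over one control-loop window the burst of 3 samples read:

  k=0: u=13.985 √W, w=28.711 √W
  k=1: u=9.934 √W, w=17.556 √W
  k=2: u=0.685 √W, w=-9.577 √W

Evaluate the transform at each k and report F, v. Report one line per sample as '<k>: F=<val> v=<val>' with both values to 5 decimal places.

k=0: u−w=-14.72600, u+w=42.69600; √(b/2)=0.59540, √(2b)=1.19080; F=0.59540×(-14.726)=-8.76785, v=42.69600/1.19080=35.85495
k=1: u−w=-7.62200, u+w=27.49000; √(b/2)=0.59540, √(2b)=1.19080; F=0.59540×(-7.622)=-4.53813, v=27.49000/1.19080=23.08536
k=2: u−w=10.26200, u+w=-8.89200; √(b/2)=0.59540, √(2b)=1.19080; F=0.59540×10.262=6.10998, v=-8.89200/1.19080=-7.46726

0: F=-8.76785 v=35.85495
1: F=-4.53813 v=23.08536
2: F=6.10998 v=-7.46726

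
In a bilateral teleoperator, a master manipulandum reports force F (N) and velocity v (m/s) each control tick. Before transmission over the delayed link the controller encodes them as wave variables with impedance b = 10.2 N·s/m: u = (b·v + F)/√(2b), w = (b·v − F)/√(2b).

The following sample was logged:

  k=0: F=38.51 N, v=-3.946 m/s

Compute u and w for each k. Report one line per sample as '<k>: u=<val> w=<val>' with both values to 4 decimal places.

0: u=-0.3851 w=-17.4376

k=0: b·v=10.2×(-3.946)=-40.2492; √(2b)=4.5166; u=(-40.2492+38.51)/4.5166=-0.3851, w=(-40.2492−38.51)/4.5166=-17.4376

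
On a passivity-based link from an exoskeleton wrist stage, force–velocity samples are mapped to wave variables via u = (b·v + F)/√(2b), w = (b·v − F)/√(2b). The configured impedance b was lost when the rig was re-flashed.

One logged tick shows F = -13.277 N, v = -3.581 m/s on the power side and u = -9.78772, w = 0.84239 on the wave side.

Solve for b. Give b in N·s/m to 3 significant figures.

u + w = -8.94533;  u + w = √(2b)·v, so √(2b) = -8.94533/(-3.581) = 2.49800.
b = (√(2b))²/2 = 6.23999/2 = 3.12000.
(Check via u − w = 2F/√(2b): u − w = -10.63011, 2F/√(2b) = -10.63011.)

b = 3.12 N·s/m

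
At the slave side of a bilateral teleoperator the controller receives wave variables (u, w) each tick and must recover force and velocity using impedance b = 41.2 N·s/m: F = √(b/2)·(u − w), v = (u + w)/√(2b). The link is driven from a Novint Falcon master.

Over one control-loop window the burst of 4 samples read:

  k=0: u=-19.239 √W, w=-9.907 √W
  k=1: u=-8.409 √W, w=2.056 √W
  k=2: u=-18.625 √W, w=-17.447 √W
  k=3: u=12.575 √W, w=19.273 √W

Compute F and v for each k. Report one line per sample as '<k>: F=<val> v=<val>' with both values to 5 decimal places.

k=0: u−w=-9.33200, u+w=-29.14600; √(b/2)=4.53872, √(2b)=9.07744; F=4.53872×(-9.332)=-42.35536, v=-29.14600/9.07744=-3.21082
k=1: u−w=-10.46500, u+w=-6.35300; √(b/2)=4.53872, √(2b)=9.07744; F=4.53872×(-10.465)=-47.49773, v=-6.35300/9.07744=-0.69987
k=2: u−w=-1.17800, u+w=-36.07200; √(b/2)=4.53872, √(2b)=9.07744; F=4.53872×(-1.178)=-5.34661, v=-36.07200/9.07744=-3.97381
k=3: u−w=-6.69800, u+w=31.84800; √(b/2)=4.53872, √(2b)=9.07744; F=4.53872×(-6.698)=-30.40036, v=31.84800/9.07744=3.50848

0: F=-42.35536 v=-3.21082
1: F=-47.49773 v=-0.69987
2: F=-5.34661 v=-3.97381
3: F=-30.40036 v=3.50848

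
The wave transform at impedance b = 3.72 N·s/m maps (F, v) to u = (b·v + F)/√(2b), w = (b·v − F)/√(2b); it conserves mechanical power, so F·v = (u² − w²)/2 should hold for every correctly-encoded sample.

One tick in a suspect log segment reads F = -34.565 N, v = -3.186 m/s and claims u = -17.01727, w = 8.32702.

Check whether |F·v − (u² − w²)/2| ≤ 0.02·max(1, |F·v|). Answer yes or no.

yes

F·v = (-34.565)×(-3.186) = 110.1241 W.
(u² − w²)/2 = (289.5875 − 69.3393)/2 = 110.1241 W.
|Δ| = 0.0000;  2% of max(1, |F·v|) = 2.2025.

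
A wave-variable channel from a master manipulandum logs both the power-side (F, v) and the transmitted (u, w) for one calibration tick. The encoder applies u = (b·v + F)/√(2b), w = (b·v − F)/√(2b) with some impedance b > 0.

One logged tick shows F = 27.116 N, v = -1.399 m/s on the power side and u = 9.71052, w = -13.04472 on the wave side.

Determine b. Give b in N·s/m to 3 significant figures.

u + w = -3.33420;  u + w = √(2b)·v, so √(2b) = -3.33420/(-1.399) = 2.38327.
b = (√(2b))²/2 = 5.67999/2 = 2.84000.
(Check via u − w = 2F/√(2b): u − w = 22.75524, 2F/√(2b) = 22.75525.)

b = 2.84 N·s/m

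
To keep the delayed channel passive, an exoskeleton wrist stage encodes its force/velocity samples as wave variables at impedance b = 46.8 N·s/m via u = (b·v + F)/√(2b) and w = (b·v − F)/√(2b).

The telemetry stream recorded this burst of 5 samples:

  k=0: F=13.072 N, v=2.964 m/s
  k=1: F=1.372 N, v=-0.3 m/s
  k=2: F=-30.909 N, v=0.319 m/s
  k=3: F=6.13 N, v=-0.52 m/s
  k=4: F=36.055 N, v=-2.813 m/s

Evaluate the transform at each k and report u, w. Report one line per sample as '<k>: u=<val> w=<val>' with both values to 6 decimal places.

0: u=15.689071 w=12.986767
1: u=-1.309393 w=-1.593019
2: u=-1.651709 w=4.737941
3: u=-1.881814 w=-3.149035
4: u=-9.880752 w=-17.334206

k=0: b·v=46.8×2.964=138.715200; √(2b)=9.674709; u=(138.715200+13.072)/9.674709=15.689071, w=(138.715200−13.072)/9.674709=12.986767
k=1: b·v=46.8×(-0.3)=-14.040000; √(2b)=9.674709; u=(-14.040000+1.372)/9.674709=-1.309393, w=(-14.040000−1.372)/9.674709=-1.593019
k=2: b·v=46.8×0.319=14.929200; √(2b)=9.674709; u=(14.929200+(-30.909))/9.674709=-1.651709, w=(14.929200−(-30.909))/9.674709=4.737941
k=3: b·v=46.8×(-0.52)=-24.336000; √(2b)=9.674709; u=(-24.336000+6.13)/9.674709=-1.881814, w=(-24.336000−6.13)/9.674709=-3.149035
k=4: b·v=46.8×(-2.813)=-131.648400; √(2b)=9.674709; u=(-131.648400+36.055)/9.674709=-9.880752, w=(-131.648400−36.055)/9.674709=-17.334206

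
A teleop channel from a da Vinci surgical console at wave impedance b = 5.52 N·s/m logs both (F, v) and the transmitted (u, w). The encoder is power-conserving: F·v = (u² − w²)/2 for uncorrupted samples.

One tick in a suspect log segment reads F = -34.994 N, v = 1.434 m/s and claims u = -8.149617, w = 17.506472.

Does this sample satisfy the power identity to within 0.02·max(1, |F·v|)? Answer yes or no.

no

F·v = (-34.994)×1.434 = -50.181396 W.
(u² − w²)/2 = (66.416257 − 306.476562)/2 = -120.030152 W.
|Δ| = 69.848756;  2% of max(1, |F·v|) = 1.003628.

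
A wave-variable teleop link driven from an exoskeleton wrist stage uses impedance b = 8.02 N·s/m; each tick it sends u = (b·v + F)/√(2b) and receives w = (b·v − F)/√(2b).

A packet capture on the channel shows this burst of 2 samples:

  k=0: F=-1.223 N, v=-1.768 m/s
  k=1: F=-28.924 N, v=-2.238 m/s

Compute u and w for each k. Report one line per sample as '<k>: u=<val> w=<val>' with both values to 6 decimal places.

k=0: b·v=8.02×(-1.768)=-14.179360; √(2b)=4.004997; u=(-14.179360+(-1.223))/4.004997=-3.845786, w=(-14.179360−(-1.223))/4.004997=-3.235049
k=1: b·v=8.02×(-2.238)=-17.948760; √(2b)=4.004997; u=(-17.948760+(-28.924))/4.004997=-11.703570, w=(-17.948760−(-28.924))/4.004997=2.740387

0: u=-3.845786 w=-3.235049
1: u=-11.703570 w=2.740387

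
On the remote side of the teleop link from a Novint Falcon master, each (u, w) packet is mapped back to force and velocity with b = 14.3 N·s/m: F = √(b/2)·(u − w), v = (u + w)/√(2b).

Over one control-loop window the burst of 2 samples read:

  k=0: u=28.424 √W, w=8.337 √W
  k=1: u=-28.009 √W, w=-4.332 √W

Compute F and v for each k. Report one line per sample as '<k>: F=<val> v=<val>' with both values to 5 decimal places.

0: F=53.71160 v=6.87392
1: F=-63.31108 v=-6.04742

k=0: u−w=20.08700, u+w=36.76100; √(b/2)=2.67395, √(2b)=5.34790; F=2.67395×20.087=53.71160, v=36.76100/5.34790=6.87392
k=1: u−w=-23.67700, u+w=-32.34100; √(b/2)=2.67395, √(2b)=5.34790; F=2.67395×(-23.677)=-63.31108, v=-32.34100/5.34790=-6.04742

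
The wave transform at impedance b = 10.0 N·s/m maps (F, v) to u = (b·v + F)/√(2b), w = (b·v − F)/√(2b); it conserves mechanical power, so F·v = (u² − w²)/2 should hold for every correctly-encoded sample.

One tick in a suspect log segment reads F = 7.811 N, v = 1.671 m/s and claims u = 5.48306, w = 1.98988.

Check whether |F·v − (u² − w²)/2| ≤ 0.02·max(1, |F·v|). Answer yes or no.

F·v = 7.811×1.671 = 13.05218 W.
(u² − w²)/2 = (30.06395 − 3.95962)/2 = 13.05216 W.
|Δ| = 0.00002;  2% of max(1, |F·v|) = 0.26104.

yes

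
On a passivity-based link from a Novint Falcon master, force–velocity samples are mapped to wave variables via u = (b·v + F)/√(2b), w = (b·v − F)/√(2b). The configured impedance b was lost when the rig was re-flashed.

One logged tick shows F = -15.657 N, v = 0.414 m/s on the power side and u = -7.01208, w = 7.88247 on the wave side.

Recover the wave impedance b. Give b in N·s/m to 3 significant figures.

u + w = 0.87039;  u + w = √(2b)·v, so √(2b) = 0.87039/0.414 = 2.10239.
b = (√(2b))²/2 = 4.42005/2 = 2.21002.
(Check via u − w = 2F/√(2b): u − w = -14.89455, 2F/√(2b) = -14.89447.)

b = 2.21 N·s/m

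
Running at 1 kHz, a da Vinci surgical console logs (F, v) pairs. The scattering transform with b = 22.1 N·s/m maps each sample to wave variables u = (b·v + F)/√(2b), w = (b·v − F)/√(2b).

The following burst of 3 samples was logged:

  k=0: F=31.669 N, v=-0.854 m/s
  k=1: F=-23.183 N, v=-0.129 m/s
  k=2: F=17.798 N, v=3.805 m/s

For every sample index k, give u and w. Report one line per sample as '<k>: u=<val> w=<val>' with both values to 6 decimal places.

k=0: b·v=22.1×(-0.854)=-18.873400; √(2b)=6.648308; u=(-18.873400+31.669)/6.648308=1.924640, w=(-18.873400−31.669)/6.648308=-7.602295
k=1: b·v=22.1×(-0.129)=-2.850900; √(2b)=6.648308; u=(-2.850900+(-23.183))/6.648308=-3.915868, w=(-2.850900−(-23.183))/6.648308=3.058237
k=2: b·v=22.1×3.805=84.090500; √(2b)=6.648308; u=(84.090500+17.798)/6.648308=15.325478, w=(84.090500−17.798)/6.648308=9.971334

0: u=1.924640 w=-7.602295
1: u=-3.915868 w=3.058237
2: u=15.325478 w=9.971334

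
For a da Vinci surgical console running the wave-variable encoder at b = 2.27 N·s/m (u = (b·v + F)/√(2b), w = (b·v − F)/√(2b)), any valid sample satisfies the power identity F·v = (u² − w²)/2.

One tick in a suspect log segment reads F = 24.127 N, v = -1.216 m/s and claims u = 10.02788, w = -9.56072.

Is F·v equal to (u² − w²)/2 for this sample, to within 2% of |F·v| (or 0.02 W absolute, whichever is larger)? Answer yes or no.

no

F·v = 24.127×(-1.216) = -29.3384 W.
(u² − w²)/2 = (100.5584 − 91.4074)/2 = 4.5755 W.
|Δ| = 33.9139;  2% of max(1, |F·v|) = 0.5868.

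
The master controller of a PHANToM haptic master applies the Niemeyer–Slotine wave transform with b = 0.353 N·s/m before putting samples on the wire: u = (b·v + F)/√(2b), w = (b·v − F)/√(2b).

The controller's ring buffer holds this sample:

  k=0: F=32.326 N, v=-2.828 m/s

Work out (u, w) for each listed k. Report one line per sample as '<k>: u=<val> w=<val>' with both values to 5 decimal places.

k=0: b·v=0.353×(-2.828)=-0.99828; √(2b)=0.84024; u=(-0.99828+32.326)/0.84024=37.28433, w=(-0.99828−32.326)/0.84024=-39.66053

0: u=37.28433 w=-39.66053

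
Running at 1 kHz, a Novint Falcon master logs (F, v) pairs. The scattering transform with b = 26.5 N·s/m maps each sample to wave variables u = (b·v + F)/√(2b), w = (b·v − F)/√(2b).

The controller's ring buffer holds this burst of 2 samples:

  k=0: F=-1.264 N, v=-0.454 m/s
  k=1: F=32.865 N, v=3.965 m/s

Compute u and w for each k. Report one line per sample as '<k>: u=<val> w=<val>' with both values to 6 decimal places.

0: u=-1.826209 w=-1.478961
1: u=18.947173 w=9.918463

k=0: b·v=26.5×(-0.454)=-12.031000; √(2b)=7.280110; u=(-12.031000+(-1.264))/7.280110=-1.826209, w=(-12.031000−(-1.264))/7.280110=-1.478961
k=1: b·v=26.5×3.965=105.072500; √(2b)=7.280110; u=(105.072500+32.865)/7.280110=18.947173, w=(105.072500−32.865)/7.280110=9.918463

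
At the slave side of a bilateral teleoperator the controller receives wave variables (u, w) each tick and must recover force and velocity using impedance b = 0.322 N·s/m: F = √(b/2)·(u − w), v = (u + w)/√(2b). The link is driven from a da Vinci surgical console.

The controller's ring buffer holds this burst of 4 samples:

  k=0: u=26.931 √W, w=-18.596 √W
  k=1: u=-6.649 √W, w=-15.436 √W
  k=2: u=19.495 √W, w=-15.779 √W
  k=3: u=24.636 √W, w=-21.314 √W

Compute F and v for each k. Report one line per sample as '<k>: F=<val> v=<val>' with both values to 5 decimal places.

0: F=18.26762 v=10.38634
1: F=3.52577 v=-27.52038
2: F=14.15362 v=4.63055
3: F=18.43735 v=4.13958

k=0: u−w=45.52700, u+w=8.33500; √(b/2)=0.40125, √(2b)=0.80250; F=0.40125×45.527=18.26762, v=8.33500/0.80250=10.38634
k=1: u−w=8.78700, u+w=-22.08500; √(b/2)=0.40125, √(2b)=0.80250; F=0.40125×8.787=3.52577, v=-22.08500/0.80250=-27.52038
k=2: u−w=35.27400, u+w=3.71600; √(b/2)=0.40125, √(2b)=0.80250; F=0.40125×35.274=14.15362, v=3.71600/0.80250=4.63055
k=3: u−w=45.95000, u+w=3.32200; √(b/2)=0.40125, √(2b)=0.80250; F=0.40125×45.95=18.43735, v=3.32200/0.80250=4.13958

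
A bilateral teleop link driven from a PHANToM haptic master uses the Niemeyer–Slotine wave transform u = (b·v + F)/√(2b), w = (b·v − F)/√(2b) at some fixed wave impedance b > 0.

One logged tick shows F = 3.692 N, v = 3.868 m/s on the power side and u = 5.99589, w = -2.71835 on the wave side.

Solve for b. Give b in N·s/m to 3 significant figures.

u + w = 3.27754;  u + w = √(2b)·v, so √(2b) = 3.27754/3.868 = 0.84735.
b = (√(2b))²/2 = 0.71800/2 = 0.35900.
(Check via u − w = 2F/√(2b): u − w = 8.71424, 2F/√(2b) = 8.71425.)

b = 0.359 N·s/m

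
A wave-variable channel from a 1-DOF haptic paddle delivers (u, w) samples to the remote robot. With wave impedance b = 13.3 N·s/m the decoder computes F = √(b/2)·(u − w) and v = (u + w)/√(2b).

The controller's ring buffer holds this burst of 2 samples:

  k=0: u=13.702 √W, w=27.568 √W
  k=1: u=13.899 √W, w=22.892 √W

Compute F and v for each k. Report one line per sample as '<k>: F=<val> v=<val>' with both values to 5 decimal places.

k=0: u−w=-13.86600, u+w=41.27000; √(b/2)=2.57876, √(2b)=5.15752; F=2.57876×(-13.866)=-35.75708, v=41.27000/5.15752=8.00191
k=1: u−w=-8.99300, u+w=36.79100; √(b/2)=2.57876, √(2b)=5.15752; F=2.57876×(-8.993)=-23.19078, v=36.79100/5.15752=7.13347

0: F=-35.75708 v=8.00191
1: F=-23.19078 v=7.13347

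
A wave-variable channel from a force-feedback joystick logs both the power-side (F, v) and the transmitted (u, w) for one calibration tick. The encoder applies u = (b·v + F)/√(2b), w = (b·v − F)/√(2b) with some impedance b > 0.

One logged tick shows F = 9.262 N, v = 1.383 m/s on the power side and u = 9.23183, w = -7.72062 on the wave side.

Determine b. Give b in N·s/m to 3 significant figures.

b = 0.597 N·s/m

u + w = 1.5112;  u + w = √(2b)·v, so √(2b) = 1.5112/1.383 = 1.0927.
b = (√(2b))²/2 = 1.1940/2 = 0.5970.
(Check via u − w = 2F/√(2b): u − w = 16.9524, 2F/√(2b) = 16.9524.)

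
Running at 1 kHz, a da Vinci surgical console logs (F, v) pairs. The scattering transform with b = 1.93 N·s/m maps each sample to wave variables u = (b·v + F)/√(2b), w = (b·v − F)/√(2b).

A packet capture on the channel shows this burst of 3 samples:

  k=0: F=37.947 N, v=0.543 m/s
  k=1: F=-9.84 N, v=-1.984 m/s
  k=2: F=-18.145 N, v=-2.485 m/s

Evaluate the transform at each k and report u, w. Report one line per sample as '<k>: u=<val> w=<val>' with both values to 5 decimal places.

0: u=19.84793 w=-18.78110
1: u=-6.95740 w=3.05946
2: u=-11.67669 w=6.79444

k=0: b·v=1.93×0.543=1.04799; √(2b)=1.96469; u=(1.04799+37.947)/1.96469=19.84793, w=(1.04799−37.947)/1.96469=-18.78110
k=1: b·v=1.93×(-1.984)=-3.82912; √(2b)=1.96469; u=(-3.82912+(-9.84))/1.96469=-6.95740, w=(-3.82912−(-9.84))/1.96469=3.05946
k=2: b·v=1.93×(-2.485)=-4.79605; √(2b)=1.96469; u=(-4.79605+(-18.145))/1.96469=-11.67669, w=(-4.79605−(-18.145))/1.96469=6.79444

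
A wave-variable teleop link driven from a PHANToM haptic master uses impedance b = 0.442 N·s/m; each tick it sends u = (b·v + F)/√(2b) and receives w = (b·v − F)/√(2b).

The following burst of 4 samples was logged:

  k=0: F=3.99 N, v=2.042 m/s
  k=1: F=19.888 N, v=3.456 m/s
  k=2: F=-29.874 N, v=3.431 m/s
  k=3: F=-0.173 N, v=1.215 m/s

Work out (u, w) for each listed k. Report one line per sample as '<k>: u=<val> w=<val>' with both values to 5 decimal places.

0: u=5.20368 w=-3.28376
1: u=22.77735 w=-19.52797
2: u=-30.16073 w=33.38659
3: u=0.38718 w=0.75518

k=0: b·v=0.442×2.042=0.90256; √(2b)=0.94021; u=(0.90256+3.99)/0.94021=5.20368, w=(0.90256−3.99)/0.94021=-3.28376
k=1: b·v=0.442×3.456=1.52755; √(2b)=0.94021; u=(1.52755+19.888)/0.94021=22.77735, w=(1.52755−19.888)/0.94021=-19.52797
k=2: b·v=0.442×3.431=1.51650; √(2b)=0.94021; u=(1.51650+(-29.874))/0.94021=-30.16073, w=(1.51650−(-29.874))/0.94021=33.38659
k=3: b·v=0.442×1.215=0.53703; √(2b)=0.94021; u=(0.53703+(-0.173))/0.94021=0.38718, w=(0.53703−(-0.173))/0.94021=0.75518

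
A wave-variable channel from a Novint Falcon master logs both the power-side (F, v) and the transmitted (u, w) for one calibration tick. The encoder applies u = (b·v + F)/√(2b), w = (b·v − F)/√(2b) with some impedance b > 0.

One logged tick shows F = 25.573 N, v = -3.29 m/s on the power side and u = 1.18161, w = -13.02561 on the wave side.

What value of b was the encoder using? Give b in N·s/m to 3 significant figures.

b = 6.48 N·s/m

u + w = -11.8440;  u + w = √(2b)·v, so √(2b) = -11.8440/(-3.29) = 3.6000.
b = (√(2b))²/2 = 12.9600/2 = 6.4800.
(Check via u − w = 2F/√(2b): u − w = 14.2072, 2F/√(2b) = 14.2072.)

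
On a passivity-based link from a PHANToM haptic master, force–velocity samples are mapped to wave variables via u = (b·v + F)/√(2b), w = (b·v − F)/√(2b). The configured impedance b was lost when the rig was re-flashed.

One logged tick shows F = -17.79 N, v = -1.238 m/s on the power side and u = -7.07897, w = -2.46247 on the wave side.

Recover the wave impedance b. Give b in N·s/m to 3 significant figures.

u + w = -9.5414;  u + w = √(2b)·v, so √(2b) = -9.5414/(-1.238) = 7.7071.
b = (√(2b))²/2 = 59.4000/2 = 29.7000.
(Check via u − w = 2F/√(2b): u − w = -4.6165, 2F/√(2b) = -4.6165.)

b = 29.7 N·s/m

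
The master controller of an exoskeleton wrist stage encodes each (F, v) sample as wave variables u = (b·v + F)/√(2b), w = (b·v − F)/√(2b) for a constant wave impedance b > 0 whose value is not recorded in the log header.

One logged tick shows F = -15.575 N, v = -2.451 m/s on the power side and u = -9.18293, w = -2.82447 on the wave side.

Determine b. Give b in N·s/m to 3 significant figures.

b = 12 N·s/m

u + w = -12.0074;  u + w = √(2b)·v, so √(2b) = -12.0074/(-2.451) = 4.8990.
b = (√(2b))²/2 = 24.0000/2 = 12.0000.
(Check via u − w = 2F/√(2b): u − w = -6.3585, 2F/√(2b) = -6.3585.)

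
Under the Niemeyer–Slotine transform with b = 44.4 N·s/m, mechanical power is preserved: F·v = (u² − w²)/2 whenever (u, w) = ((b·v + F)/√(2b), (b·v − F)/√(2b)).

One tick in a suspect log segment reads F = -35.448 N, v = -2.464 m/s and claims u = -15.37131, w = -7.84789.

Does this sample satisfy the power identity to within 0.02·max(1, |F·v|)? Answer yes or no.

F·v = (-35.448)×(-2.464) = 87.34387 W.
(u² − w²)/2 = (236.27717 − 61.58938)/2 = 87.34390 W.
|Δ| = 0.00002;  2% of max(1, |F·v|) = 1.74688.

yes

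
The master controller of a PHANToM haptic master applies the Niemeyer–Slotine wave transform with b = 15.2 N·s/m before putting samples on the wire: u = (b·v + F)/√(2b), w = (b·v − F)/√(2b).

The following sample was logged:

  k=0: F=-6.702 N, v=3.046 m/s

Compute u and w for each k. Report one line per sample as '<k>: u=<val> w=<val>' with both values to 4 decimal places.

k=0: b·v=15.2×3.046=46.2992; √(2b)=5.5136; u=(46.2992+(-6.702))/5.5136=7.1817, w=(46.2992−(-6.702))/5.5136=9.6128

0: u=7.1817 w=9.6128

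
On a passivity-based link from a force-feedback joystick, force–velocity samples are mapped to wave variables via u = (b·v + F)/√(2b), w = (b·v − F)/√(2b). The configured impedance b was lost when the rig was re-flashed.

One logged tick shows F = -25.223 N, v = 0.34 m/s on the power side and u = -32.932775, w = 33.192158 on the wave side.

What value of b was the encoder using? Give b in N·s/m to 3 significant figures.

b = 0.291 N·s/m

u + w = 0.259383;  u + w = √(2b)·v, so √(2b) = 0.259383/0.34 = 0.762891.
b = (√(2b))²/2 = 0.582003/2 = 0.291001.
(Check via u − w = 2F/√(2b): u − w = -66.124933, 2F/√(2b) = -66.124765.)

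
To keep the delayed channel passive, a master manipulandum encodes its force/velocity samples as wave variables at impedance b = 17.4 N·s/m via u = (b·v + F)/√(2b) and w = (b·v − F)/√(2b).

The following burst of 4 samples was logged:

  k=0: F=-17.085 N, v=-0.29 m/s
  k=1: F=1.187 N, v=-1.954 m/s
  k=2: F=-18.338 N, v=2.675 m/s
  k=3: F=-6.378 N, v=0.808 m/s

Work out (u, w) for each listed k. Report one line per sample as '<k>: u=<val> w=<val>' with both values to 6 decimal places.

k=0: b·v=17.4×(-0.29)=-5.046000; √(2b)=5.899152; u=(-5.046000+(-17.085))/5.899152=-3.751556, w=(-5.046000−(-17.085))/5.899152=2.040802
k=1: b·v=17.4×(-1.954)=-33.999600; √(2b)=5.899152; u=(-33.999600+1.187)/5.899152=-5.562257, w=(-33.999600−1.187)/5.899152=-5.964687
k=2: b·v=17.4×2.675=46.545000; √(2b)=5.899152; u=(46.545000+(-18.338))/5.899152=4.781534, w=(46.545000−(-18.338))/5.899152=10.998699
k=3: b·v=17.4×0.808=14.059200; √(2b)=5.899152; u=(14.059200+(-6.378))/5.899152=1.302085, w=(14.059200−(-6.378))/5.899152=3.464430

0: u=-3.751556 w=2.040802
1: u=-5.562257 w=-5.964687
2: u=4.781534 w=10.998699
3: u=1.302085 w=3.464430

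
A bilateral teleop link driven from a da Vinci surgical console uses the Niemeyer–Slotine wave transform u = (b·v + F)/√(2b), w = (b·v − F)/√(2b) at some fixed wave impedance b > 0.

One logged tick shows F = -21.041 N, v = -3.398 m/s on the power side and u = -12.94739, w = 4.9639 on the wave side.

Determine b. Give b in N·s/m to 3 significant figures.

b = 2.76 N·s/m

u + w = -7.9835;  u + w = √(2b)·v, so √(2b) = -7.9835/(-3.398) = 2.3495.
b = (√(2b))²/2 = 5.5200/2 = 2.7600.
(Check via u − w = 2F/√(2b): u − w = -17.9113, 2F/√(2b) = -17.9113.)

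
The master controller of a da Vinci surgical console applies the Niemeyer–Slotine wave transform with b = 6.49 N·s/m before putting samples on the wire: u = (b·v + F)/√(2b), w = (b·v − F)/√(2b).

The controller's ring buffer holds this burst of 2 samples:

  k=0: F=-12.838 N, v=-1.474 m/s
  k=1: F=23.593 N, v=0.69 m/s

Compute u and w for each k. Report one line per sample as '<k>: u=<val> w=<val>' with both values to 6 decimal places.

k=0: b·v=6.49×(-1.474)=-9.566260; √(2b)=3.602777; u=(-9.566260+(-12.838))/3.602777=-6.218609, w=(-9.566260−(-12.838))/3.602777=0.908116
k=1: b·v=6.49×0.69=4.478100; √(2b)=3.602777; u=(4.478100+23.593)/3.602777=7.791518, w=(4.478100−23.593)/3.602777=-5.305602

0: u=-6.218609 w=0.908116
1: u=7.791518 w=-5.305602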